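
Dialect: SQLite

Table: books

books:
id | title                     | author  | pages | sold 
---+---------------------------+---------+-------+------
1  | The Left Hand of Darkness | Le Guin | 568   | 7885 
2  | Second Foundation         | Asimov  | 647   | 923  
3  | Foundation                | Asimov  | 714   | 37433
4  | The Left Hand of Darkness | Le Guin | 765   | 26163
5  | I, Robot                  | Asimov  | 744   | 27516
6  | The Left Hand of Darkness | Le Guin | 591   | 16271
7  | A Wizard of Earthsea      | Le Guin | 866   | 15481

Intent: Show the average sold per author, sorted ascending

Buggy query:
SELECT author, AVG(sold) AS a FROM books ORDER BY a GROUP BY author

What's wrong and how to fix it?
Bug: ORDER BY appears before GROUP BY; SQL clause order requires GROUP BY first

Fix: Move ORDER BY to the end, after GROUP BY

Corrected query:
SELECT author, AVG(sold) AS a FROM books GROUP BY author ORDER BY a

Result:
author  | a           
--------+-------------
Le Guin | 16450       
Asimov  | 21957.333333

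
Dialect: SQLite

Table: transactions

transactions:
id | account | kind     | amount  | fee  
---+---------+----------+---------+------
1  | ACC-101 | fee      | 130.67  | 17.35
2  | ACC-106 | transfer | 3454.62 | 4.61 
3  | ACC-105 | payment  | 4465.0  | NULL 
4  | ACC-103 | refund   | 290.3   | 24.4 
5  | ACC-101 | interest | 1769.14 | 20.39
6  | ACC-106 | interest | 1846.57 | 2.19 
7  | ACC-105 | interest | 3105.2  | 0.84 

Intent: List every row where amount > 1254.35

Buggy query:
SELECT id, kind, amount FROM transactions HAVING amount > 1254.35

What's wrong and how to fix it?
Bug: HAVING filters the output of aggregation, but this query has no GROUP BY and no aggregate functions, so SQLite rejects it (HAVING clause on a non-aggregate query); the condition here is per row

Fix: Use WHERE for row-level filtering

Corrected query:
SELECT id, kind, amount FROM transactions WHERE amount > 1254.35

Result:
id | kind     | amount 
---+----------+--------
2  | transfer | 3454.62
3  | payment  | 4465   
5  | interest | 1769.14
6  | interest | 1846.57
7  | interest | 3105.2 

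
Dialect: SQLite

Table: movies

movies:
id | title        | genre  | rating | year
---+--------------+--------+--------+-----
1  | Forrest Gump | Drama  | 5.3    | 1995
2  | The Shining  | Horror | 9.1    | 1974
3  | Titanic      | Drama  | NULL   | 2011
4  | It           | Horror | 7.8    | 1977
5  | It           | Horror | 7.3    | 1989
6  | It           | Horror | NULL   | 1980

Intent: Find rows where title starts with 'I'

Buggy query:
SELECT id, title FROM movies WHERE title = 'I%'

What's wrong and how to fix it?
Bug: '=' compares the literal string including the % character; pattern matching needs LIKE

Fix: Use LIKE for wildcard pattern matching

Corrected query:
SELECT id, title FROM movies WHERE title LIKE 'I%'

Result:
id | title
---+------
4  | It   
5  | It   
6  | It   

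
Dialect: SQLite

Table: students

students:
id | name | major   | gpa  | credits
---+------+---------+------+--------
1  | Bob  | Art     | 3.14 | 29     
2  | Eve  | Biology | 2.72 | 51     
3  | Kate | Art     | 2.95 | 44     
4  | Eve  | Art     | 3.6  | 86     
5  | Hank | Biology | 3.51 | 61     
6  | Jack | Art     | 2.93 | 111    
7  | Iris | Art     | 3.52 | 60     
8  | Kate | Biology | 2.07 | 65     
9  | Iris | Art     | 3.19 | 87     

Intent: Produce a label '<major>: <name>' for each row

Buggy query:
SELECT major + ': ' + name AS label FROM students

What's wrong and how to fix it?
Bug: '+' is numeric addition; on text columns SQLite converts them to 0 instead of concatenating

Fix: Use the || operator for string concatenation

Corrected query:
SELECT major || ': ' || name AS label FROM students

Result:
label        
-------------
Art: Bob     
Biology: Eve 
Art: Kate    
Art: Eve     
Biology: Hank
Art: Jack    
Art: Iris    
Biology: Kate
Art: Iris    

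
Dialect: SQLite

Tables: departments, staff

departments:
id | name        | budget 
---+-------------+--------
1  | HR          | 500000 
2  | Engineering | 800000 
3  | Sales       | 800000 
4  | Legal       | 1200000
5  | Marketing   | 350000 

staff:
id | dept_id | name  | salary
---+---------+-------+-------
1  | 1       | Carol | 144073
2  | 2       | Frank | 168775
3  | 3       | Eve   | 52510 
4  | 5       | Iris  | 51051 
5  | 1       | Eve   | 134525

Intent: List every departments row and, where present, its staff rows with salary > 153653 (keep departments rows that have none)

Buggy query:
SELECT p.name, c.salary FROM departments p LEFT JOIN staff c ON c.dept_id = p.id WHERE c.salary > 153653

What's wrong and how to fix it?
Bug: Filtering c.salary in WHERE discards the NULL rows produced by LEFT JOIN, turning it into an inner join

Fix: Put 'c.salary > 153653' in the JOIN's ON clause instead of WHERE

Corrected query:
SELECT p.name, c.salary FROM departments p LEFT JOIN staff c ON c.dept_id = p.id AND c.salary > 153653

Result:
name        | salary
------------+-------
HR          | NULL  
Engineering | 168775
Sales       | NULL  
Legal       | NULL  
Marketing   | NULL  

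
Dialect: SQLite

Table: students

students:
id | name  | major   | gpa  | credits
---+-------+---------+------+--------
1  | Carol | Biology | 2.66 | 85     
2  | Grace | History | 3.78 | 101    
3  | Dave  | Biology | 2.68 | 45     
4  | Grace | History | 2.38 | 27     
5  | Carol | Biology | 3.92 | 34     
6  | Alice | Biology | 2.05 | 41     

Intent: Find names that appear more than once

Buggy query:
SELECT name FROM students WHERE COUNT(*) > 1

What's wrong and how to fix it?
Bug: WHERE can't reference COUNT(*); aggregates are computed after WHERE

Fix: GROUP BY name, then filter groups with HAVING COUNT(*) > 1

Corrected query:
SELECT name FROM students GROUP BY name HAVING COUNT(*) > 1

Result:
name 
-----
Carol
Grace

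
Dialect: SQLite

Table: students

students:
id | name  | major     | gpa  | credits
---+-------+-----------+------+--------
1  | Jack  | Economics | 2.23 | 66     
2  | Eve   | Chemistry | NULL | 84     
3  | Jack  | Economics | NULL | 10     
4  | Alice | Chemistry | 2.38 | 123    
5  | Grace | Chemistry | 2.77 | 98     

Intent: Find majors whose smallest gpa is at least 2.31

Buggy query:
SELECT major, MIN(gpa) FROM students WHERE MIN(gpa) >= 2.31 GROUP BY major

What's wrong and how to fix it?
Bug: MIN() in WHERE is a misuse of aggregate

Fix: Use HAVING for the per-group MIN condition

Corrected query:
SELECT major, MIN(gpa) FROM students GROUP BY major HAVING MIN(gpa) >= 2.31

Result:
major     | MIN(gpa)
----------+---------
Chemistry | 2.38    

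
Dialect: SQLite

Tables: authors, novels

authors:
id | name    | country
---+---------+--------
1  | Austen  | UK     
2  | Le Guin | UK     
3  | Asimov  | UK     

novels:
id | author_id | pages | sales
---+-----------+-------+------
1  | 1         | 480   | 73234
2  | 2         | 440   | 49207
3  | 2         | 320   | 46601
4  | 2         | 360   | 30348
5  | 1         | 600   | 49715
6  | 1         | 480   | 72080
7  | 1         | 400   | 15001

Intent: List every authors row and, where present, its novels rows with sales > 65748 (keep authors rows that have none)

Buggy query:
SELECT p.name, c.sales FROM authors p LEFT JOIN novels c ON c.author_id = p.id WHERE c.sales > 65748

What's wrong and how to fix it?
Bug: A WHERE condition on the right-hand table after LEFT JOIN drops unmatched parents

Fix: Move the right-table condition into the ON clause so unmatched parents are kept

Corrected query:
SELECT p.name, c.sales FROM authors p LEFT JOIN novels c ON c.author_id = p.id AND c.sales > 65748

Result:
name    | sales
--------+------
Austen  | 72080
Austen  | 73234
Le Guin | NULL 
Asimov  | NULL 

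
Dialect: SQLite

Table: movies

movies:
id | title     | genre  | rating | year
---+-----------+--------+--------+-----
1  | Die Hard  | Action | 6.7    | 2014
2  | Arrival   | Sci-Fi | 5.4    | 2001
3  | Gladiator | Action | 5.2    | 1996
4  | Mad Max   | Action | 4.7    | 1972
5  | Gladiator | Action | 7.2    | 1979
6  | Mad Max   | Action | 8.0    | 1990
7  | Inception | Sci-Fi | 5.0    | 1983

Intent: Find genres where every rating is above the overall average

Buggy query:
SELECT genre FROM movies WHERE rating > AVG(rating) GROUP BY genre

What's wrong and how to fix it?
Bug: AVG() is an aggregate; it can't sit directly in WHERE

Fix: Use a subquery for AVG and a HAVING MIN(...) filter so the condition holds for every row in the group

Corrected query:
SELECT genre FROM movies GROUP BY genre HAVING MIN(rating) > (SELECT AVG(rating) FROM movies)

Result:
(no rows)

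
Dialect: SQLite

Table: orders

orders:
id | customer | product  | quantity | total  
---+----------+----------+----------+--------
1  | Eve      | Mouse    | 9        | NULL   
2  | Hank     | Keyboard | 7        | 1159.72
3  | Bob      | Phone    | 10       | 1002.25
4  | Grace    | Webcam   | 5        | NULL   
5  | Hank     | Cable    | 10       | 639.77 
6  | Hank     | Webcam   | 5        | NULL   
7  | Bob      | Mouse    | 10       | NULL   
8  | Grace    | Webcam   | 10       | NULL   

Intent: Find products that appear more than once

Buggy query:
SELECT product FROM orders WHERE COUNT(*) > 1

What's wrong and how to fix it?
Bug: COUNT(*) is an aggregate and cannot be used in WHERE

Fix: GROUP BY product, then filter groups with HAVING COUNT(*) > 1

Corrected query:
SELECT product FROM orders GROUP BY product HAVING COUNT(*) > 1

Result:
product
-------
Mouse  
Webcam 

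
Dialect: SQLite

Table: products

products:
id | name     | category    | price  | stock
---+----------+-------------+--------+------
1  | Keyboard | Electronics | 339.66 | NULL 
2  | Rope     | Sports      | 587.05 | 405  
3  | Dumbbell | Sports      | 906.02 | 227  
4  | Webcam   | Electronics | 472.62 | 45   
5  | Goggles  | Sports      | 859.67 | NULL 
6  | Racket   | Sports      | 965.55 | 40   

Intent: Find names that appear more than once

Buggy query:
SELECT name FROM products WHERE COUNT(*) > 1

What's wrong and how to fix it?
Bug: WHERE can't reference COUNT(*); aggregates are computed after WHERE

Fix: Group first, then use HAVING for the count condition

Corrected query:
SELECT name FROM products GROUP BY name HAVING COUNT(*) > 1

Result:
(no rows)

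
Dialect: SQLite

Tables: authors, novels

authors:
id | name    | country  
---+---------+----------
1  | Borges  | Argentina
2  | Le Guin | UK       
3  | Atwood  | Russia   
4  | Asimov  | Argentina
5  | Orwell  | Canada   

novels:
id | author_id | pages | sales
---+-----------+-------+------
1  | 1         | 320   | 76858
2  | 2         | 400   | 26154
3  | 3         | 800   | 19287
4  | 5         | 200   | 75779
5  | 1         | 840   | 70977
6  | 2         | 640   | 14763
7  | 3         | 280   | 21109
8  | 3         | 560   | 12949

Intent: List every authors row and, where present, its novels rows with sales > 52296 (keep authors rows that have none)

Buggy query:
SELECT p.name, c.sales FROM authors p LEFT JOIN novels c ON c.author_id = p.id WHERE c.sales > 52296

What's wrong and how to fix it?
Bug: Filtering c.sales in WHERE discards the NULL rows produced by LEFT JOIN, turning it into an inner join

Fix: Move the right-table condition into the ON clause so unmatched parents are kept

Corrected query:
SELECT p.name, c.sales FROM authors p LEFT JOIN novels c ON c.author_id = p.id AND c.sales > 52296

Result:
name    | sales
--------+------
Borges  | 70977
Borges  | 76858
Le Guin | NULL 
Atwood  | NULL 
Asimov  | NULL 
Orwell  | 75779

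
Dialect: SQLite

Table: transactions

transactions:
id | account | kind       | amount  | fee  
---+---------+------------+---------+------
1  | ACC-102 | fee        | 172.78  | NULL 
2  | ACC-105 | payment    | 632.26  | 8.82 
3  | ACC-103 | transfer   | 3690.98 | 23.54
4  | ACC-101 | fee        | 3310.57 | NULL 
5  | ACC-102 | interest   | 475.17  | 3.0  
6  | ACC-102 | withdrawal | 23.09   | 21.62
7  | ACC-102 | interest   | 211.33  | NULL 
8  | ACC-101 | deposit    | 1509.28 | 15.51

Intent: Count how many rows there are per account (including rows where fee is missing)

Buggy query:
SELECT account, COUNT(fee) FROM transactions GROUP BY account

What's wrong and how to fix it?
Bug: COUNT(column) counts non-NULL values only; rows with NULL fee aren't counted

Fix: Use COUNT(*) to count all rows regardless of NULL

Corrected query:
SELECT account, COUNT(*) FROM transactions GROUP BY account

Result:
account | COUNT(*)
--------+---------
ACC-101 | 2       
ACC-102 | 4       
ACC-103 | 1       
ACC-105 | 1       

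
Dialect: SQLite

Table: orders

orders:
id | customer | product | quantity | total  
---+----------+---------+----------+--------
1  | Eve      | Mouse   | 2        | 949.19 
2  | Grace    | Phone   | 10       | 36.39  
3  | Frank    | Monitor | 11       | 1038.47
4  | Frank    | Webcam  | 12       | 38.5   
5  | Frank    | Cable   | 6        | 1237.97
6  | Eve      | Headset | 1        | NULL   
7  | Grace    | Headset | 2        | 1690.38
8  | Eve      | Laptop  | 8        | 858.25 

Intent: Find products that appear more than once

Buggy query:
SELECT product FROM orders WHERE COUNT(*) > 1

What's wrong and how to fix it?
Bug: COUNT(*) is an aggregate and cannot be used in WHERE

Fix: GROUP BY product, then filter groups with HAVING COUNT(*) > 1

Corrected query:
SELECT product FROM orders GROUP BY product HAVING COUNT(*) > 1

Result:
product
-------
Headset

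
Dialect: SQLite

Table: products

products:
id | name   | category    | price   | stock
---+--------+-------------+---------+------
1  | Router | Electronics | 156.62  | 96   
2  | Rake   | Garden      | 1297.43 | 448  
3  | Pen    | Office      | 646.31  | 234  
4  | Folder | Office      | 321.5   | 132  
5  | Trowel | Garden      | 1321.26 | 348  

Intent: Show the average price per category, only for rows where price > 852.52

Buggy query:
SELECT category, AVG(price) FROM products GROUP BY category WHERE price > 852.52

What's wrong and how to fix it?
Bug: WHERE cannot follow GROUP BY

Fix: Place WHERE between FROM and GROUP BY

Corrected query:
SELECT category, AVG(price) FROM products WHERE price > 852.52 GROUP BY category

Result:
category | AVG(price)
---------+-----------
Garden   | 1309.345  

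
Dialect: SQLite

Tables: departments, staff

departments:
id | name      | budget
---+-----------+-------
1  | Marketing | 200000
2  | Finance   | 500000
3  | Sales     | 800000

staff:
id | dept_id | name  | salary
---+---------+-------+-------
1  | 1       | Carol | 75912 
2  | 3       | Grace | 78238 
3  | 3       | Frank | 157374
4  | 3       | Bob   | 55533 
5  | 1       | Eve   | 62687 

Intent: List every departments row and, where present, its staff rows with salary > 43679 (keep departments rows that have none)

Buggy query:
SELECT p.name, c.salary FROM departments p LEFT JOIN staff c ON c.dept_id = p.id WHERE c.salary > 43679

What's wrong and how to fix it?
Bug: A WHERE condition on the right-hand table after LEFT JOIN drops unmatched parents

Fix: Move the right-table condition into the ON clause so unmatched parents are kept

Corrected query:
SELECT p.name, c.salary FROM departments p LEFT JOIN staff c ON c.dept_id = p.id AND c.salary > 43679

Result:
name      | salary
----------+-------
Marketing | 62687 
Marketing | 75912 
Finance   | NULL  
Sales     | 55533 
Sales     | 78238 
Sales     | 157374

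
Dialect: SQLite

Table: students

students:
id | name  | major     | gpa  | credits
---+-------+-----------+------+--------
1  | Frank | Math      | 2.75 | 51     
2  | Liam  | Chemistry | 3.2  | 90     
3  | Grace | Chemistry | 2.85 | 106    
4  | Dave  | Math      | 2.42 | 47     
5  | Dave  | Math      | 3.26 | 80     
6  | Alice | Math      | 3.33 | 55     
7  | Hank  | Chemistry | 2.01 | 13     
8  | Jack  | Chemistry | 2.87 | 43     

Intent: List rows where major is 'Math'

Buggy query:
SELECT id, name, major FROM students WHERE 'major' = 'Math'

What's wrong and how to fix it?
Bug: 'major' in single quotes is a string literal, not the column; the comparison is literal-vs-literal and never true

Fix: Reference the column as major without single quotes

Corrected query:
SELECT id, name, major FROM students WHERE major = 'Math'

Result:
id | name  | major
---+-------+------
1  | Frank | Math 
4  | Dave  | Math 
5  | Dave  | Math 
6  | Alice | Math 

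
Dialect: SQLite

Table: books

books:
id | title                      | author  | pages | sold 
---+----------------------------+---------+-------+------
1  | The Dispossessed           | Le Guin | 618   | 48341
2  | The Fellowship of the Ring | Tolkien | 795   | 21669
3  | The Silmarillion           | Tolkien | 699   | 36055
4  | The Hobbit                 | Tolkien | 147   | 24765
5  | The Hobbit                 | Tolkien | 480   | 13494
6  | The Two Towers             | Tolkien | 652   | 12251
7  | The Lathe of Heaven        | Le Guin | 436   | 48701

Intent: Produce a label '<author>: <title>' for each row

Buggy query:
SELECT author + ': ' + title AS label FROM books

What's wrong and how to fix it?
Bug: '+' is numeric addition; on text columns SQLite converts them to 0 instead of concatenating

Fix: Use the || operator for string concatenation

Corrected query:
SELECT author || ': ' || title AS label FROM books

Result:
label                              
-----------------------------------
Le Guin: The Dispossessed          
Tolkien: The Fellowship of the Ring
Tolkien: The Silmarillion          
Tolkien: The Hobbit                
Tolkien: The Hobbit                
Tolkien: The Two Towers            
Le Guin: The Lathe of Heaven       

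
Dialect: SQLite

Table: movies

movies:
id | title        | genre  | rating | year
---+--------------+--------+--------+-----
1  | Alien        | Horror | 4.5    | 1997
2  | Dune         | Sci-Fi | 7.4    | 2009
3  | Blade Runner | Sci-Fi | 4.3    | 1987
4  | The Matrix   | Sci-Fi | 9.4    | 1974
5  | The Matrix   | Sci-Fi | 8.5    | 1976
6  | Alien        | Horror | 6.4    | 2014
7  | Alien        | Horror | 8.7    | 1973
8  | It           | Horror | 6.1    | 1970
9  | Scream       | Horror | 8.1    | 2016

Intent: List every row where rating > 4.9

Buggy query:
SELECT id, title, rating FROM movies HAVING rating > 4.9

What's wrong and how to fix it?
Bug: This is a non-aggregate query (no GROUP BY, no aggregates), so in SQLite the HAVING clause is invalid here; a row-level condition belongs in WHERE

Fix: Use WHERE for row-level filtering

Corrected query:
SELECT id, title, rating FROM movies WHERE rating > 4.9

Result:
id | title      | rating
---+------------+-------
2  | Dune       | 7.4   
4  | The Matrix | 9.4   
5  | The Matrix | 8.5   
6  | Alien      | 6.4   
7  | Alien      | 8.7   
8  | It         | 6.1   
9  | Scream     | 8.1   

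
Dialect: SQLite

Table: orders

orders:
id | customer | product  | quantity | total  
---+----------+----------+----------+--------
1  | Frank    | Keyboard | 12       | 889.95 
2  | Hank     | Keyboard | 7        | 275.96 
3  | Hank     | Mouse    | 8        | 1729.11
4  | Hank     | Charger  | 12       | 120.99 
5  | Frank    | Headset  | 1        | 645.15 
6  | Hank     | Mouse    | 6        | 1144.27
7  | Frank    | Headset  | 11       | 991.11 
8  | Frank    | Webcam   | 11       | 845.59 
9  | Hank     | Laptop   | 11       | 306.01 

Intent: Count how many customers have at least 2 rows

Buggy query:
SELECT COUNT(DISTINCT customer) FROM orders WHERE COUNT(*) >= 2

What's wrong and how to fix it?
Bug: WHERE filters individual rows, not groups, so a group-level COUNT is invalid there

Fix: Group first with HAVING COUNT(*) >= 2, then COUNT the resulting groups

Corrected query:
SELECT COUNT(*) FROM (SELECT customer FROM orders GROUP BY customer HAVING COUNT(*) >= 2)

Result:
COUNT(*)
--------
2       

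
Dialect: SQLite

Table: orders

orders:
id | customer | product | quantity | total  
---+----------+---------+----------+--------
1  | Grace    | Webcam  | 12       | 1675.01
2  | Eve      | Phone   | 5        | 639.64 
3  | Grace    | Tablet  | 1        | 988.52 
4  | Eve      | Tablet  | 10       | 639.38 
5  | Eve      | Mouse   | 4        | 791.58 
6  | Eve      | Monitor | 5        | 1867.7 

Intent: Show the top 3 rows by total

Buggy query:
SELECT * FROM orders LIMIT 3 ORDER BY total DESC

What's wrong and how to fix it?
Bug: LIMIT must come after ORDER BY

Fix: Sort with ORDER BY, then apply LIMIT

Corrected query:
SELECT * FROM orders ORDER BY total DESC LIMIT 3

Result:
id | customer | product | quantity | total  
---+----------+---------+----------+--------
6  | Eve      | Monitor | 5        | 1867.7 
1  | Grace    | Webcam  | 12       | 1675.01
3  | Grace    | Tablet  | 1        | 988.52 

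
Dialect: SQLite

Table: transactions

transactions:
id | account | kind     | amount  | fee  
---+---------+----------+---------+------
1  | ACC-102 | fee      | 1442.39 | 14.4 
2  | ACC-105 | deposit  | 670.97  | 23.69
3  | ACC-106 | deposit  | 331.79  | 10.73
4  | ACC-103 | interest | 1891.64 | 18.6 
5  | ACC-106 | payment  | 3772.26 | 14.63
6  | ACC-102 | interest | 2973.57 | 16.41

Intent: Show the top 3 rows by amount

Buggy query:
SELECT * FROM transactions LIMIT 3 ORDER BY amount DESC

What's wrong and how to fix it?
Bug: ORDER BY cannot follow LIMIT; LIMIT is the final clause

Fix: Swap the clauses: ORDER BY first, then LIMIT

Corrected query:
SELECT * FROM transactions ORDER BY amount DESC LIMIT 3

Result:
id | account | kind     | amount  | fee  
---+---------+----------+---------+------
5  | ACC-106 | payment  | 3772.26 | 14.63
6  | ACC-102 | interest | 2973.57 | 16.41
4  | ACC-103 | interest | 1891.64 | 18.6 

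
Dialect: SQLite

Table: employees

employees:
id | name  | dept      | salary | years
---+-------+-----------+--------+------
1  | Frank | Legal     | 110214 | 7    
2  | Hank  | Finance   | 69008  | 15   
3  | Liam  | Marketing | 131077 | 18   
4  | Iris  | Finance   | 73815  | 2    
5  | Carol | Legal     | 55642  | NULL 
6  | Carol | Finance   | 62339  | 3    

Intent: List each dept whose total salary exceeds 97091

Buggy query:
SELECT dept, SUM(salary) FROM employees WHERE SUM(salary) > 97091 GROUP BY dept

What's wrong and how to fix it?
Bug: SUM(salary) is an aggregate, but WHERE filters rows before aggregation

Fix: Move the aggregate condition to a HAVING clause

Corrected query:
SELECT dept, SUM(salary) FROM employees GROUP BY dept HAVING SUM(salary) > 97091

Result:
dept      | SUM(salary)
----------+------------
Finance   | 205162     
Legal     | 165856     
Marketing | 131077     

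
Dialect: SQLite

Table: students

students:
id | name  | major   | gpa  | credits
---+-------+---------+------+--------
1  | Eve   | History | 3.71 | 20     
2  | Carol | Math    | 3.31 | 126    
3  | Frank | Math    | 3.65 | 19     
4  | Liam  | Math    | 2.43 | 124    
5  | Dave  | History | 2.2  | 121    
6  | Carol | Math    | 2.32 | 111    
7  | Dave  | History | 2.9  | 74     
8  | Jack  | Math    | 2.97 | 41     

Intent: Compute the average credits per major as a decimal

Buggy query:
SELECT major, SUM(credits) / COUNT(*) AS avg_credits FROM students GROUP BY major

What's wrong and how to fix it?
Bug: Both operands are integers, so '/' performs integer division and truncates

Fix: Multiply by 1.0 (or CAST to REAL) to force floating-point division

Corrected query:
SELECT major, SUM(credits) * 1.0 / COUNT(*) AS avg_credits FROM students GROUP BY major

Result:
major   | avg_credits
--------+------------
History | 71.666667  
Math    | 84.2       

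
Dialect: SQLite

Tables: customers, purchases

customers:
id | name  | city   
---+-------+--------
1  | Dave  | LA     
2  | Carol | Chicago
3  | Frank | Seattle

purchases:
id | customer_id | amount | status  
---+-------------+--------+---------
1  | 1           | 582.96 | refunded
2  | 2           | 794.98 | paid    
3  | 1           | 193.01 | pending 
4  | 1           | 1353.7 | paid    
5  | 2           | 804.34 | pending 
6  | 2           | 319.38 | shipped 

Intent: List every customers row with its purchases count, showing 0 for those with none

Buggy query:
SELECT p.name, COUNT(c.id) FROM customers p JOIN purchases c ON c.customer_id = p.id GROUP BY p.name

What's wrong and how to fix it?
Bug: INNER JOIN drops customers rows that have no matching purchases rows

Fix: Switch to LEFT JOIN to retain unmatched parent rows

Corrected query:
SELECT p.name, COUNT(c.id) FROM customers p LEFT JOIN purchases c ON c.customer_id = p.id GROUP BY p.name

Result:
name  | COUNT(c.id)
------+------------
Carol | 3          
Dave  | 3          
Frank | 0          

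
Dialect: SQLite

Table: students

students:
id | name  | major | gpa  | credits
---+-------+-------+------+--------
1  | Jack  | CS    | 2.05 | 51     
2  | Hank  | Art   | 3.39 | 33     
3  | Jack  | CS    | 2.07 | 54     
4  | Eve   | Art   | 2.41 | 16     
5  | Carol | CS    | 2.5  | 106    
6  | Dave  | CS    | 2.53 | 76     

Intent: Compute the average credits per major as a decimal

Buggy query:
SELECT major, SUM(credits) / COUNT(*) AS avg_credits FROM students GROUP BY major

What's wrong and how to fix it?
Bug: SUM(credits) and COUNT(*) are both integers; the division truncates the fractional part

Fix: Cast one side to REAL so the division keeps the fractional part

Corrected query:
SELECT major, SUM(credits) * 1.0 / COUNT(*) AS avg_credits FROM students GROUP BY major

Result:
major | avg_credits
------+------------
Art   | 24.5       
CS    | 71.75      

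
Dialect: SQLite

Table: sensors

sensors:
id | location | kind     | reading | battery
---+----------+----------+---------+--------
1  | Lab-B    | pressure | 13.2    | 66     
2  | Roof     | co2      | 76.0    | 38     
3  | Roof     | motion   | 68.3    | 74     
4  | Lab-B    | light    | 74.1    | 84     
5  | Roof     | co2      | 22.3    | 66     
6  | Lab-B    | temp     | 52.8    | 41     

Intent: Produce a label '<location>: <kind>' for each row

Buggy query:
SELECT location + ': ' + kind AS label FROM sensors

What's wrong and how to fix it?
Bug: SQLite uses || for string concatenation; + coerces text to numbers (yielding 0)

Fix: Use the || operator for string concatenation

Corrected query:
SELECT location || ': ' || kind AS label FROM sensors

Result:
label          
---------------
Lab-B: pressure
Roof: co2      
Roof: motion   
Lab-B: light   
Roof: co2      
Lab-B: temp    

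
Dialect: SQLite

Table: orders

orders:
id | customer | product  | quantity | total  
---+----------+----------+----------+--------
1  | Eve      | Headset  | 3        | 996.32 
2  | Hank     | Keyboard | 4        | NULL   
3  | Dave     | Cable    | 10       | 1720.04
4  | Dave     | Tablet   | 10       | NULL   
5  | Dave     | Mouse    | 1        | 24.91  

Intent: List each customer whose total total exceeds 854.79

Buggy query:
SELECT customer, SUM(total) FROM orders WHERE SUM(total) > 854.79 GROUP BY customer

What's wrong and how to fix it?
Bug: SUM(total) is an aggregate, but WHERE filters rows before aggregation

Fix: Use HAVING (which filters groups after aggregation) instead of WHERE

Corrected query:
SELECT customer, SUM(total) FROM orders GROUP BY customer HAVING SUM(total) > 854.79

Result:
customer | SUM(total)
---------+-----------
Dave     | 1744.95   
Eve      | 996.32    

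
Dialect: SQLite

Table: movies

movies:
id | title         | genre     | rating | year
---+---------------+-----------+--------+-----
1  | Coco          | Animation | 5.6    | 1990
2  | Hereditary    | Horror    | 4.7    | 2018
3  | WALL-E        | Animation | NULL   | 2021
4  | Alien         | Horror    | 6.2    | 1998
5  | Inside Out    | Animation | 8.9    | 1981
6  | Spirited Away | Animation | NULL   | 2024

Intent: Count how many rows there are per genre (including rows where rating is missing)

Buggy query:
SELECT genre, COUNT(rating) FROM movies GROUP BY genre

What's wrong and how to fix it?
Bug: COUNT(rating) skips NULLs, so groups with missing rating are undercounted

Fix: Use COUNT(*) to count all rows regardless of NULL

Corrected query:
SELECT genre, COUNT(*) FROM movies GROUP BY genre

Result:
genre     | COUNT(*)
----------+---------
Animation | 4       
Horror    | 2       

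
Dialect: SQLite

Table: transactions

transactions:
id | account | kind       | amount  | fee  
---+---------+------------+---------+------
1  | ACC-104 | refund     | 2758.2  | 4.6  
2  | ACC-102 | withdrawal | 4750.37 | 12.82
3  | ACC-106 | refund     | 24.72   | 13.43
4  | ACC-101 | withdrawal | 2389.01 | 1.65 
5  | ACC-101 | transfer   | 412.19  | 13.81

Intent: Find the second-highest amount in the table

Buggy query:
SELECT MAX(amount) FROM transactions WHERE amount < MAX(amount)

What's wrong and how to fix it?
Bug: MAX(amount) on the right of the comparison is an aggregate-in-WHERE error

Fix: Put the inner MAX in a scalar subquery

Corrected query:
SELECT MAX(amount) FROM transactions WHERE amount < (SELECT MAX(amount) FROM transactions)

Result:
MAX(amount)
-----------
2758.2     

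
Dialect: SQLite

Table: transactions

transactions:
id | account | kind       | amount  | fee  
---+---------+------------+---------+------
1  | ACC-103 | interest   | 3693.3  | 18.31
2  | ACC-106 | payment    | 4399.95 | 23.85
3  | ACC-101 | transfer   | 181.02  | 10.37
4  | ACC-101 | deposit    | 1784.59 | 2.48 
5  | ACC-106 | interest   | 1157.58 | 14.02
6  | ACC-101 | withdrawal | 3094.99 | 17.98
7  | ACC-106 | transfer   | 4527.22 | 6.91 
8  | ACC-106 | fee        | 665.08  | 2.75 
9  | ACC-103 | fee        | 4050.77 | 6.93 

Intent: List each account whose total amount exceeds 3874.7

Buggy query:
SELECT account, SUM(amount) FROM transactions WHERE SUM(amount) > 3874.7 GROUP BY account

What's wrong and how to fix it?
Bug: WHERE runs before GROUP BY, so aggregates aren't available there

Fix: Use HAVING (which filters groups after aggregation) instead of WHERE

Corrected query:
SELECT account, SUM(amount) FROM transactions GROUP BY account HAVING SUM(amount) > 3874.7

Result:
account | SUM(amount)
--------+------------
ACC-101 | 5060.6     
ACC-103 | 7744.07    
ACC-106 | 10749.83   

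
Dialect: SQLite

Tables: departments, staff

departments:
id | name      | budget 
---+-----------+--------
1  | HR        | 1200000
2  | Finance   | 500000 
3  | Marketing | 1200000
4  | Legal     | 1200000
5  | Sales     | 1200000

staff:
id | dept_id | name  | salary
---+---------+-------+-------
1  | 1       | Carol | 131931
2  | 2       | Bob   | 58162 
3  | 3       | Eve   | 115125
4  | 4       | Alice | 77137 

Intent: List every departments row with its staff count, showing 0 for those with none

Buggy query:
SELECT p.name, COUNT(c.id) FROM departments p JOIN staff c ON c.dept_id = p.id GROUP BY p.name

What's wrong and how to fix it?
Bug: INNER JOIN drops departments rows that have no matching staff rows

Fix: Use LEFT JOIN so parents without children still appear (COUNT(c.id) gives 0)

Corrected query:
SELECT p.name, COUNT(c.id) FROM departments p LEFT JOIN staff c ON c.dept_id = p.id GROUP BY p.name

Result:
name      | COUNT(c.id)
----------+------------
Finance   | 1          
HR        | 1          
Legal     | 1          
Marketing | 1          
Sales     | 0          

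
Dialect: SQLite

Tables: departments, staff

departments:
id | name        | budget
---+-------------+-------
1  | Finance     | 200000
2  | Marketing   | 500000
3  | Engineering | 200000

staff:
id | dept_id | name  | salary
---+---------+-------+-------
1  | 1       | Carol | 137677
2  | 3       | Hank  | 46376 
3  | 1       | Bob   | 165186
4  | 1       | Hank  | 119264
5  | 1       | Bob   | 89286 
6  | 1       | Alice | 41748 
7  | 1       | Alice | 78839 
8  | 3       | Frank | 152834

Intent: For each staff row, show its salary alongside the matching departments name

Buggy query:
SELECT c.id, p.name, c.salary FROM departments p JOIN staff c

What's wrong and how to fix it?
Bug: Missing join condition: each staff row is matched to all departments rows instead of just its own

Fix: Add ON c.dept_id = p.id to the JOIN

Corrected query:
SELECT c.id, p.name, c.salary FROM departments p JOIN staff c ON c.dept_id = p.id

Result:
id | name        | salary
---+-------------+-------
1  | Finance     | 137677
2  | Engineering | 46376 
3  | Finance     | 165186
4  | Finance     | 119264
5  | Finance     | 89286 
6  | Finance     | 41748 
7  | Finance     | 78839 
8  | Engineering | 152834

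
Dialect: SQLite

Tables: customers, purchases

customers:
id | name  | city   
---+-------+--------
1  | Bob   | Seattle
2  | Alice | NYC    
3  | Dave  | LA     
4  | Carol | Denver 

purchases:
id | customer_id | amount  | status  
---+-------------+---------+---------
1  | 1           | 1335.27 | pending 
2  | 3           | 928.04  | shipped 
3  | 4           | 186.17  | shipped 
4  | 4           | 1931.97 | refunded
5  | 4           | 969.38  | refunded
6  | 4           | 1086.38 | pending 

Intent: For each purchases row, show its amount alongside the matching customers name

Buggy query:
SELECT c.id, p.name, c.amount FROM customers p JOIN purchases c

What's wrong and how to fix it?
Bug: Missing join condition: each purchases row is matched to all customers rows instead of just its own

Fix: Specify the join condition linking the foreign key to the parent id

Corrected query:
SELECT c.id, p.name, c.amount FROM customers p JOIN purchases c ON c.customer_id = p.id

Result:
id | name  | amount 
---+-------+--------
1  | Bob   | 1335.27
2  | Dave  | 928.04 
3  | Carol | 186.17 
4  | Carol | 1931.97
5  | Carol | 969.38 
6  | Carol | 1086.38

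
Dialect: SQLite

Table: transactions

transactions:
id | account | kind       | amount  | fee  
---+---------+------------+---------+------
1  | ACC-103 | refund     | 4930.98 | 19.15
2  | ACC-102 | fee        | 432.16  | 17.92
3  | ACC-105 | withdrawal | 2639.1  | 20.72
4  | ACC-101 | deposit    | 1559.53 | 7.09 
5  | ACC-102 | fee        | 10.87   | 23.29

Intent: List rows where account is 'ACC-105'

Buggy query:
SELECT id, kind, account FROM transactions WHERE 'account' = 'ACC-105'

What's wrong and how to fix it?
Bug: Single quotes denote string literals in SQL; the column name is being compared as a constant string

Fix: Reference the column as account without single quotes

Corrected query:
SELECT id, kind, account FROM transactions WHERE account = 'ACC-105'

Result:
id | kind       | account
---+------------+--------
3  | withdrawal | ACC-105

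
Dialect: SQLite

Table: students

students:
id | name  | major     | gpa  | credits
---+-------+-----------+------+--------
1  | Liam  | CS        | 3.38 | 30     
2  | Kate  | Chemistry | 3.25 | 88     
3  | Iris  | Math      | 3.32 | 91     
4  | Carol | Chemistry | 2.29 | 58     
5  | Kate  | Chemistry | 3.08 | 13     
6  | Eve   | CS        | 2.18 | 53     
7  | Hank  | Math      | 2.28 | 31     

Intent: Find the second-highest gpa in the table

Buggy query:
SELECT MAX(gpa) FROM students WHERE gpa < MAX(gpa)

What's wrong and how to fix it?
Bug: The inner MAX is an aggregate inside WHERE, which is not allowed

Fix: Compute the overall MAX in a subquery, then take MAX of rows below it

Corrected query:
SELECT MAX(gpa) FROM students WHERE gpa < (SELECT MAX(gpa) FROM students)

Result:
MAX(gpa)
--------
3.32    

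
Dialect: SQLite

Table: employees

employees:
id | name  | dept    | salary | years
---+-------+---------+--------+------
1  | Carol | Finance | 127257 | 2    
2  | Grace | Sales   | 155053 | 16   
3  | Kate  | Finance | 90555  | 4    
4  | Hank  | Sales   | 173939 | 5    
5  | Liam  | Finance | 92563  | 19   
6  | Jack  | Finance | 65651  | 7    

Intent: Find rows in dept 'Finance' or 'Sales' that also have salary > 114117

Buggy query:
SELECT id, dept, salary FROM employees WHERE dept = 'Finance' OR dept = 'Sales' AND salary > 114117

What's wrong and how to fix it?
Bug: AND binds tighter than OR, so this parses as dept = 'Finance' OR (dept = 'Sales' AND salary > 114117)

Fix: Group the OR with parentheses (or use IN), then AND the threshold

Corrected query:
SELECT id, dept, salary FROM employees WHERE (dept = 'Finance' OR dept = 'Sales') AND salary > 114117

Result:
id | dept    | salary
---+---------+-------
1  | Finance | 127257
2  | Sales   | 155053
4  | Sales   | 173939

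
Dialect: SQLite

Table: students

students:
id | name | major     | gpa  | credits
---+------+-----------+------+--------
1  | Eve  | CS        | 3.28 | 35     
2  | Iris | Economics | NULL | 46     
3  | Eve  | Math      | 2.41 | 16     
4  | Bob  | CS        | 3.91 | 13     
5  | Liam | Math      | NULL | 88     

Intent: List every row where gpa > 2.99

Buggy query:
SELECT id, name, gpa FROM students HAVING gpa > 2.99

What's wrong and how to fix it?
Bug: This is a non-aggregate query (no GROUP BY, no aggregates), so in SQLite the HAVING clause is invalid here; a row-level condition belongs in WHERE

Fix: Replace HAVING with WHERE since the condition applies to individual rows

Corrected query:
SELECT id, name, gpa FROM students WHERE gpa > 2.99

Result:
id | name | gpa 
---+------+-----
1  | Eve  | 3.28
4  | Bob  | 3.91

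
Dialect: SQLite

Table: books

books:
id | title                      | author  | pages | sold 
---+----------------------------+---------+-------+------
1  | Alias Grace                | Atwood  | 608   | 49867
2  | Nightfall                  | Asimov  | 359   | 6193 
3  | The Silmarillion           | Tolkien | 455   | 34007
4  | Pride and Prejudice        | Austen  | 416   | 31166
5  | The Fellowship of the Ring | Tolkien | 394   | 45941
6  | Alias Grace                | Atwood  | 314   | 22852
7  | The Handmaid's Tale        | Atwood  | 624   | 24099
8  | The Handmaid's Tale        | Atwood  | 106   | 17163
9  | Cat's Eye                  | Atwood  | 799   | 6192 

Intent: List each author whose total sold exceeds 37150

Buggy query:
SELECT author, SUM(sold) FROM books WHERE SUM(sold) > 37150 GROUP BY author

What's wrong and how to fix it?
Bug: WHERE runs before GROUP BY, so aggregates aren't available there

Fix: Use HAVING (which filters groups after aggregation) instead of WHERE

Corrected query:
SELECT author, SUM(sold) FROM books GROUP BY author HAVING SUM(sold) > 37150

Result:
author  | SUM(sold)
--------+----------
Atwood  | 120173   
Tolkien | 79948    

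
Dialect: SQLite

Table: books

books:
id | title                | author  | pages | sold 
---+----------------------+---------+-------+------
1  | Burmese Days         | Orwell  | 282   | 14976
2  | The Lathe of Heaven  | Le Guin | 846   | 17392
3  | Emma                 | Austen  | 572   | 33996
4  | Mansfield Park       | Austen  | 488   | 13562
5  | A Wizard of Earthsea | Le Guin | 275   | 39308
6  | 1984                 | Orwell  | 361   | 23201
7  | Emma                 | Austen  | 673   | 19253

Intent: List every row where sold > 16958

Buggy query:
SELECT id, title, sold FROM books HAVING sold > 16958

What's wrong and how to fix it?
Bug: This is a non-aggregate query (no GROUP BY, no aggregates), so in SQLite the HAVING clause is invalid here; a row-level condition belongs in WHERE

Fix: Use WHERE for row-level filtering

Corrected query:
SELECT id, title, sold FROM books WHERE sold > 16958

Result:
id | title                | sold 
---+----------------------+------
2  | The Lathe of Heaven  | 17392
3  | Emma                 | 33996
5  | A Wizard of Earthsea | 39308
6  | 1984                 | 23201
7  | Emma                 | 19253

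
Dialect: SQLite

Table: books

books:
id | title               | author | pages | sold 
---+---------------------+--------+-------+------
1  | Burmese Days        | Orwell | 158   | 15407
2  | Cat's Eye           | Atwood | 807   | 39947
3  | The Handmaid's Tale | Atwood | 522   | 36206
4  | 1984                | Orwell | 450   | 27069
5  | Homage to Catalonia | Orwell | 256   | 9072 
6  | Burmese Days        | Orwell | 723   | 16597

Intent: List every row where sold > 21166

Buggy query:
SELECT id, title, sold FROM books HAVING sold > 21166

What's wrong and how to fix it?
Bug: HAVING filters the output of aggregation, but this query has no GROUP BY and no aggregate functions, so SQLite rejects it (HAVING clause on a non-aggregate query); the condition here is per row

Fix: Replace HAVING with WHERE since the condition applies to individual rows

Corrected query:
SELECT id, title, sold FROM books WHERE sold > 21166

Result:
id | title               | sold 
---+---------------------+------
2  | Cat's Eye           | 39947
3  | The Handmaid's Tale | 36206
4  | 1984                | 27069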